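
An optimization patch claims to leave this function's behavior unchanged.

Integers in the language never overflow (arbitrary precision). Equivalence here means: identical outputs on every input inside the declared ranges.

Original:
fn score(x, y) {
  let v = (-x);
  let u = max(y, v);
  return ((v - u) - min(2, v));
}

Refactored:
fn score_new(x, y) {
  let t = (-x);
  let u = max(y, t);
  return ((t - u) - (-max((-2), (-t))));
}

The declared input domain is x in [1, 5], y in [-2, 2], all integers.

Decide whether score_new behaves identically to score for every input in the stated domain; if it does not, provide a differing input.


Equivalent — the differences include min/max/abs usage differs; also local variable names differ, yet no declared input distinguishes the two.
Tracing x=1, y=-1: score: v becomes -1; next u becomes -1; next final value 1 | score_new: t becomes -1; next u becomes -1; next final value 1 — matching result 1.
Across all 25 domain points the two functions coincide.
verdict: equivalent


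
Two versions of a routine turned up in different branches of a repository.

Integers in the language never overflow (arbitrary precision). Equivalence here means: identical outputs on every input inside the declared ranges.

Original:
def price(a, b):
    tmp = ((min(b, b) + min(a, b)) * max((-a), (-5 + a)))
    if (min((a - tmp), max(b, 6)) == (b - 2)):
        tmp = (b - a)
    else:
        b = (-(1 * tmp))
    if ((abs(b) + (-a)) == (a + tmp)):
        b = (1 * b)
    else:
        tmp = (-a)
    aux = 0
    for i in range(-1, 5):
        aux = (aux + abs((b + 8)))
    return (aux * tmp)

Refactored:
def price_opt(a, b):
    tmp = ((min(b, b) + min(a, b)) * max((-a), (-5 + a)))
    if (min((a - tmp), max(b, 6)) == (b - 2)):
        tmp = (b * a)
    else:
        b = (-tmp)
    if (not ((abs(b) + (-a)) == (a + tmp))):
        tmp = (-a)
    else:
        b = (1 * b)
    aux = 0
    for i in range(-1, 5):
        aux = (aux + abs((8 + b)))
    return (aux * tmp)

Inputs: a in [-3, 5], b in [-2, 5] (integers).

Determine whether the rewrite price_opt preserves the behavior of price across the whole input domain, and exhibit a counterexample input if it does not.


Take a=0, b=2.
price: tmp := 0 | (min((a - tmp), max(b, 6)) == (b - 2)): true | tmp := 2 | ((abs(b) + (-a)) == (a + tmp)): true | b := 2 | aux := 0 | iter i=-1: | aux := 10 | iter i=0: | aux := 20 | iter i=1: | aux := 30 | iter i=2: | aux := 40 | iter i=3: | aux := 50 | iter i=4: | aux := 60 | result 120
price_opt: tmp := 0 | (min((a - tmp), max(b, 6)) == (b - 2)): true | tmp := 0 | (not ((abs(b) + (-a)) == (a + tmp))): true | tmp := 0 | aux := 0 | iter i=-1: | aux := 10 | iter i=0: | aux := 20 | iter i=1: | aux := 30 | iter i=2: | aux := 40 | iter i=3: | aux := 50 | iter i=4: | aux := 60 | result 0
120 != 0, so the rewrite changes behavior.
verdict: not equivalent; witness: a=0, b=2


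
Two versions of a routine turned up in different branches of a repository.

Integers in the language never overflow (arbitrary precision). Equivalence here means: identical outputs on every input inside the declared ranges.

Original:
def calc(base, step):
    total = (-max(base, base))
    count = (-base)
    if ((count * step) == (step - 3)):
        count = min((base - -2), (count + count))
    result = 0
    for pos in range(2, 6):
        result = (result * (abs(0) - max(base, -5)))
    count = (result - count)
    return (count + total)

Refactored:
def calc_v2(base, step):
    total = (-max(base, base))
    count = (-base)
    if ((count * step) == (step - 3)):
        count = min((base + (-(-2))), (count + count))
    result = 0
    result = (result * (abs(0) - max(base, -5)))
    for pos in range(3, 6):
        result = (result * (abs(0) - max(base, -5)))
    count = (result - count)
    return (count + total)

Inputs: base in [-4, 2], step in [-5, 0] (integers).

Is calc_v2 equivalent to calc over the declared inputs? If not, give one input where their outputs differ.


Comparing the listings, the differences include: min/max/abs usage differs; loop structure differs; statement counts differ; arithmetic usage differs; constant usage differs.
Tracing base=-4, step=-3: calc: total=4, then count=4, then ((count * step) == (step - 3)) is false, then result=0, then (pos=2), then result=0, then (pos=3), then result=0, then (pos=4), then result=0, then (pos=5), then result=0, then count=-4, then returns 0 | calc_v2: total=4, then count=4, then ((count * step) == (step - 3)) is false, then result=0, then result=0, then (pos=3), then result=0, then (pos=4), then result=0, then (pos=5), then result=0, then count=-4, then returns 0 — matching result 0.
Sweeping the whole domain (42 inputs) finds no disagreement.
verdict: equivalent


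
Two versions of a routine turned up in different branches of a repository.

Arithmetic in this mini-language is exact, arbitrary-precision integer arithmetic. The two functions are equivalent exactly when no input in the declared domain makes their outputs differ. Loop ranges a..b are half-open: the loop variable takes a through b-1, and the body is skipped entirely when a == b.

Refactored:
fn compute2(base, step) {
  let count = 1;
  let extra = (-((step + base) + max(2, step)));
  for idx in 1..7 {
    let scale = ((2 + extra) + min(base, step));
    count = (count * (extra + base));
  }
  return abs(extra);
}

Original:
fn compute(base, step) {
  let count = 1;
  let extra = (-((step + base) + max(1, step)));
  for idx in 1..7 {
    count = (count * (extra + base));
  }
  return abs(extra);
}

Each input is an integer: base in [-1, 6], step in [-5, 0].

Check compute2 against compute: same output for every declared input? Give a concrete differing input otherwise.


Consider the input base=-1, step=-5.
compute: count = 1; extra = 5; [idx=1]; count = 4; [idx=2]; count = 16; [idx=3]; count = 64; [idx=4]; count = 256; [idx=5]; count = 1024; [idx=6]; count = 4096; return 5
compute2: count = 1; extra = 4; [idx=1]; scale = 1; count = 3; [idx=2]; scale = 1; count = 9; [idx=3]; scale = 1; count = 27; [idx=4]; scale = 1; count = 81; [idx=5]; scale = 1; count = 243; [idx=6]; scale = 1; count = 729; return 4
5 and 4 differ, so these are not the same function on this domain.
verdict: not equivalent; witness: base=-1, step=-5


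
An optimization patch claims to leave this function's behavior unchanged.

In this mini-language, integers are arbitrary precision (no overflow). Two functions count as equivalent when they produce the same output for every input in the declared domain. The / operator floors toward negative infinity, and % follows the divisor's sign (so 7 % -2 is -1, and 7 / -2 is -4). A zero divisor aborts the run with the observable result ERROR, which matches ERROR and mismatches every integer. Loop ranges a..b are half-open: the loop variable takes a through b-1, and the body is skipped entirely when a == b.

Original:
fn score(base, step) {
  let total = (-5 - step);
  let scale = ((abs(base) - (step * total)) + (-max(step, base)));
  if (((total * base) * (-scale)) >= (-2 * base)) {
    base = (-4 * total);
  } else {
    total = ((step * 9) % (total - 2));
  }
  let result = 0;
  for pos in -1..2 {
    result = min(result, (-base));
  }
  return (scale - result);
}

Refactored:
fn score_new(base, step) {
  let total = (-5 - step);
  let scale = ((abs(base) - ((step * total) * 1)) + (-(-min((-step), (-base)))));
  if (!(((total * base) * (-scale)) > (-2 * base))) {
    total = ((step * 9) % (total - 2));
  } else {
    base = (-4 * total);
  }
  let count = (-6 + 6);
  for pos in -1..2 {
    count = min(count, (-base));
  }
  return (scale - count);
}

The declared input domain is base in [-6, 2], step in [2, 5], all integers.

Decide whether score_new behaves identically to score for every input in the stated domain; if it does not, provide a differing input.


base=0, step=2 yields 40 from score but 12 from score_new.
verdict: not equivalent; witness: base=0, step=2


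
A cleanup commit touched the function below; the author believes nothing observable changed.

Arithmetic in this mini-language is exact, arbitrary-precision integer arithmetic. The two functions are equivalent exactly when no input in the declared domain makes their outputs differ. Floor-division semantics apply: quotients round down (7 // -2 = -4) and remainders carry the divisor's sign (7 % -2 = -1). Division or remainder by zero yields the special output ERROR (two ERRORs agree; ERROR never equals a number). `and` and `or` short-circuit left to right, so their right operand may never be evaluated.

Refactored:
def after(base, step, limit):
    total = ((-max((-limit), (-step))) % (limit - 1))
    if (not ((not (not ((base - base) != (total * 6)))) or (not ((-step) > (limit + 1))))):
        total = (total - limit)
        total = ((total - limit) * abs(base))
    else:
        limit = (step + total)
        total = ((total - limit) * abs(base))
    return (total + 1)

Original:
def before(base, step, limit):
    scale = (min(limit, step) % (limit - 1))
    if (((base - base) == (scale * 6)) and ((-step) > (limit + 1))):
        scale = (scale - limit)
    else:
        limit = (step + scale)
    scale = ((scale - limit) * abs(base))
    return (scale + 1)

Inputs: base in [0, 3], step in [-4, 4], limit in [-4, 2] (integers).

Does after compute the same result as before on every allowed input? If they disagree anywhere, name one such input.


The two are interchangeable: min/max/abs usage differs, and statement counts differ, and boolean connective usage differs, and local variable names differ, and comparison usage differs, and arithmetic usage differs, and every declared input agrees.
As a probe, take base=1, step=-2, limit=1: before runs divide-by-zero, output ERROR; after runs divide-by-zero, output ERROR; both end at ERROR.
Across all 252 domain points the two functions coincide.
verdict: equivalent


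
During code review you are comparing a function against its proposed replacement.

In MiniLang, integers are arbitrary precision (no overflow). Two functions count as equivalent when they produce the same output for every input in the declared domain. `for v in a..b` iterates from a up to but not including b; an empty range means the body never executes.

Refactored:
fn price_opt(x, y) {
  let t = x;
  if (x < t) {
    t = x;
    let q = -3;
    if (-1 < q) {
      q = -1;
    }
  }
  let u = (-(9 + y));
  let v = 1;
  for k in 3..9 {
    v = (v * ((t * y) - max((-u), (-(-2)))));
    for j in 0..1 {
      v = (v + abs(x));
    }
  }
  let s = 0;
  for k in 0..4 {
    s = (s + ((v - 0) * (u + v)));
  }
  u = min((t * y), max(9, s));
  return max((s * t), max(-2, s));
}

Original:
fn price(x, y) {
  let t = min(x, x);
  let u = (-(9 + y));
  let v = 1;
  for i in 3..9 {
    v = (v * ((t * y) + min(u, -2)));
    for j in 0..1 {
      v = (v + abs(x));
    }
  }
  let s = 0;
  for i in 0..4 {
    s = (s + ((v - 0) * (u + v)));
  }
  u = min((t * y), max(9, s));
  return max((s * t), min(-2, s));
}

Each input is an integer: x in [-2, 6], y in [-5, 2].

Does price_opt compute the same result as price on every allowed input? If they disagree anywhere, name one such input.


There is a counterexample at x=-2, y=-5: -2 on one side, 17064719408 on the other.
price: t becomes -2; next u becomes -4; next v becomes 1; next at i=3:; next v becomes 6; next at j=0:; next v becomes 8; next at i=4:; next v becomes 48; next at j=0:; next v becomes 50; next at i=5:; next v becomes 300; next at j=0:; next v becomes 302; next at i=6:; next v becomes 1812; next at j=0:; next v becomes 1814; next at i=7:; next v becomes 10884; next at j=0:; next v becomes 10886; next at i=8:; next v becomes 65316; next at j=0:; next v becomes 65318; next s becomes 0; next at i=0:; next s becomes 4266179852; next at i=1:; next s becomes 8532359704; next at i=2:; next s becomes 12798539556; next at i=3:; next s becomes 17064719408; next u becomes 10; next final value -2
price_opt: t becomes -2; next (x < t) evaluates to false; next u becomes -4; next v becomes 1; next at k=3:; next v becomes 6; next at j=0:; next v becomes 8; next at k=4:; next v becomes 48; next at j=0:; next v becomes 50; next at k=5:; next v becomes 300; next at j=0:; next v becomes 302; next at k=6:; next v becomes 1812; next at j=0:; next v becomes 1814; next at k=7:; next v becomes 10884; next at j=0:; next v becomes 10886; next at k=8:; next v becomes 65316; next at j=0:; next v becomes 65318; next s becomes 0; next at k=0:; next s becomes 4266179852; next at k=1:; next s becomes 8532359704; next at k=2:; next s becomes 12798539556; next at k=3:; next s becomes 17064719408; next u becomes 10; next final value 17064719408
verdict: not equivalent; witness: x=-2, y=-5


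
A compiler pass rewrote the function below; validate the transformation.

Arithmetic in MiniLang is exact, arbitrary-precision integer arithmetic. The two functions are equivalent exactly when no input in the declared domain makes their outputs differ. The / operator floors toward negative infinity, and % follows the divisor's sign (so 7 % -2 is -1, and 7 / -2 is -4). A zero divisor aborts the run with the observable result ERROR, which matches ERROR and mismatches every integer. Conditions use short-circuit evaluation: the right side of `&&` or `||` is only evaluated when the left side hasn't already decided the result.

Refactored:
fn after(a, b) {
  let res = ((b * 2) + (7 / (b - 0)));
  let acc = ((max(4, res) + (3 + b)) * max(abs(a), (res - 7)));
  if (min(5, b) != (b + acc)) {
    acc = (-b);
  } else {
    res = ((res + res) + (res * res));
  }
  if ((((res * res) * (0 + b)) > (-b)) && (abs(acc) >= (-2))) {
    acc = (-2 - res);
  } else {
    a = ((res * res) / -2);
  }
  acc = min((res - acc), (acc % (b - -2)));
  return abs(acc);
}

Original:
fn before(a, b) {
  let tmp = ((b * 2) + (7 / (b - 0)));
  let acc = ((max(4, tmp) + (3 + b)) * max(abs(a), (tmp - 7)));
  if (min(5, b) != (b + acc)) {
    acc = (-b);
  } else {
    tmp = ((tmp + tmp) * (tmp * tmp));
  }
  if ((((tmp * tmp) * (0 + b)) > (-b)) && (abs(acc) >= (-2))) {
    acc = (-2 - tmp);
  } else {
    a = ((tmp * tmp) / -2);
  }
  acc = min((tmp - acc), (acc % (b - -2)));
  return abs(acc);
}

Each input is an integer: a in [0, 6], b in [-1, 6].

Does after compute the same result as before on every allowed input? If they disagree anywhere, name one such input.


Try a=0, b=-1.
before: tmp becomes -9; next acc becomes 0; next (min(5, b) != (b + acc)) evaluates to false; next tmp becomes -1458; next ((((tmp * tmp) * (0 + b)) > (-b)) && (abs(acc) >= (-2))) evaluates to false; next a becomes -1062882; next acc becomes -1458; next final value 1458
after: res becomes -9; next acc becomes 0; next (min(5, b) != (b + acc)) evaluates to false; next res becomes 63; next ((((res * res) * (0 + b)) > (-b)) && (abs(acc) >= (-2))) evaluates to false; next a becomes -1985; next acc becomes 0; next final value 0
1458 and 0 differ, so these are not the same function on this domain.
verdict: not equivalent; witness: a=0, b=-1


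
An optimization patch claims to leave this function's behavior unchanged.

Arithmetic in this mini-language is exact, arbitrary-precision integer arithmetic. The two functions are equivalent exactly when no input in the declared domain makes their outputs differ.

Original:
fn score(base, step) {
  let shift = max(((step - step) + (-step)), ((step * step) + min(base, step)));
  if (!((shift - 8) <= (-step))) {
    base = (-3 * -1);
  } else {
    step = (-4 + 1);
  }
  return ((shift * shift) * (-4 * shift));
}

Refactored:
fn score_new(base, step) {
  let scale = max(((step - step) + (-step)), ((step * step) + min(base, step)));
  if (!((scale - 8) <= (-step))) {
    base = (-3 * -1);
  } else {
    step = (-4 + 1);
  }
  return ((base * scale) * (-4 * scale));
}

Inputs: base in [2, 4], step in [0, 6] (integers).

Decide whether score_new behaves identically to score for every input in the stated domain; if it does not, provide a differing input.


Take base=2, step=2.
score: shift becomes 6; next (!((shift - 8) <= (-step))) evaluates to false; next step becomes -3; next final value -864
score_new: scale becomes 6; next (!((scale - 8) <= (-step))) evaluates to false; next step becomes -3; next final value -288
-864 against -288: the behavior changed.
verdict: not equivalent; witness: base=2, step=2


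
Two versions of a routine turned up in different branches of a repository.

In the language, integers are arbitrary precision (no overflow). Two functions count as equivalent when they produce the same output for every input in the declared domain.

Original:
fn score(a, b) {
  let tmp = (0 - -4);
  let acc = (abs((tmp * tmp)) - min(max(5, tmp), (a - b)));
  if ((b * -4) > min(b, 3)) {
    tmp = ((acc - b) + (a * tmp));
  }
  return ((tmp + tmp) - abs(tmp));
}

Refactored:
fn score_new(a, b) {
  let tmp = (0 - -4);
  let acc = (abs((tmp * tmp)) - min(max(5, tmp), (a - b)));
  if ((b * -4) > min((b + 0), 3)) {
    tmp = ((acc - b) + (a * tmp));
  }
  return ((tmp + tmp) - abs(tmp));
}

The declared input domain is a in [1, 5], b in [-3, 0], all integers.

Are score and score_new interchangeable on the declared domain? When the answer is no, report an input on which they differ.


The two versions differ — the changes include arithmetic usage differs; constant usage differs.
Spot check at a=5, b=-1 — score: tmp=4, then acc=11, then ((b * -4) > min(b, 3)) is true, then tmp=32, then returns 32. score_new: tmp=4, then acc=11, then ((b * -4) > min((b + 0), 3)) is true, then tmp=32, then returns 32. Both give 32.
Sweeping the whole domain (20 inputs) finds no disagreement.
verdict: equivalent


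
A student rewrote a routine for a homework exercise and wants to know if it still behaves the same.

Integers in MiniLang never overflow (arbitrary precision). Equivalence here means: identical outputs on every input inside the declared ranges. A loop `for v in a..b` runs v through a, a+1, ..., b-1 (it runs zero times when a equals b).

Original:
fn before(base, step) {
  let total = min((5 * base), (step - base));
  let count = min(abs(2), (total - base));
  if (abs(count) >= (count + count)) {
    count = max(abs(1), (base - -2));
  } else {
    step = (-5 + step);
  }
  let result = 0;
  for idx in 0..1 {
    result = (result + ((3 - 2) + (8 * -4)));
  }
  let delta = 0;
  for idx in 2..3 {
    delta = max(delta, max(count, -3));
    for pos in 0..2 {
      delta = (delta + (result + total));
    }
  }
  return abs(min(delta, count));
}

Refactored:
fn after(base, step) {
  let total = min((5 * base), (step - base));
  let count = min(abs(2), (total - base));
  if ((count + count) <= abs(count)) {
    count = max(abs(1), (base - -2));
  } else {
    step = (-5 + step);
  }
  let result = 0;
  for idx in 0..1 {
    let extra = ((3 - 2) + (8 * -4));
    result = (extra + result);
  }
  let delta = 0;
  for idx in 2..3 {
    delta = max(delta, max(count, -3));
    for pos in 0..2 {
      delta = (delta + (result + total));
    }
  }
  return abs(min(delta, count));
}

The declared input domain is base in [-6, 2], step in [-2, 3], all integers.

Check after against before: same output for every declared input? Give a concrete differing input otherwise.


This is a faithful refactor — statement counts differ, plus local variable names differ, plus comparison usage differs, but the computed results match everywhere.
One worked example (base=-4, step=1) — before: total becomes -20; next count becomes -16; next (abs(count) >= (count + count)) evaluates to true; next count becomes 1; next result becomes 0; next at idx=0:; next result becomes -31; next delta becomes 0; next at idx=2:; next delta becomes 1; next at pos=0:; next delta becomes -50; next at pos=1:; next delta becomes -101; next final value 101; after: total becomes -20; next count becomes -16; next ((count + count) <= abs(count)) evaluates to true; next count becomes 1; next result becomes 0; next at idx=0:; next extra becomes -31; next result becomes -31; next delta becomes 0; next at idx=2:; next delta becomes 1; next at pos=0:; next delta becomes -50; next at pos=1:; next delta becomes -101; next final value 101; agreement on 101.
Across all 54 domain points the two functions coincide.
verdict: equivalent


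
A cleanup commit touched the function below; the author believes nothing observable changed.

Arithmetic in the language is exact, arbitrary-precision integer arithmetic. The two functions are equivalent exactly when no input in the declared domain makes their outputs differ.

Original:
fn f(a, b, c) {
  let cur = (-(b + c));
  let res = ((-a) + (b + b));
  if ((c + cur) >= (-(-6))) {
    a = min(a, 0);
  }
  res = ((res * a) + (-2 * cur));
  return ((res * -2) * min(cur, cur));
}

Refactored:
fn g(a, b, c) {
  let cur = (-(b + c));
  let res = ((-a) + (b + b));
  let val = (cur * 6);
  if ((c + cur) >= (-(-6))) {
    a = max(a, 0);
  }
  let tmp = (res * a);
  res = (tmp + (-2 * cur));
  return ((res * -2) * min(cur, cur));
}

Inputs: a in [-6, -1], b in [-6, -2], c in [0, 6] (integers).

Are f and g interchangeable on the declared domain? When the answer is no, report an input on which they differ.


Consider the input a=-6, b=-6, c=0.
f: cur becomes 6; next res becomes -6; next ((c + cur) >= (-(-6))) evaluates to true; next a becomes -6; next res becomes 24; next final value -288
g: cur becomes 6; next res becomes -6; next val becomes 36; next ((c + cur) >= (-(-6))) evaluates to true; next a becomes 0; next tmp becomes 0; next res becomes -12; next final value 144
-288 against 144: the behavior changed.
verdict: not equivalent; witness: a=-6, b=-6, c=0


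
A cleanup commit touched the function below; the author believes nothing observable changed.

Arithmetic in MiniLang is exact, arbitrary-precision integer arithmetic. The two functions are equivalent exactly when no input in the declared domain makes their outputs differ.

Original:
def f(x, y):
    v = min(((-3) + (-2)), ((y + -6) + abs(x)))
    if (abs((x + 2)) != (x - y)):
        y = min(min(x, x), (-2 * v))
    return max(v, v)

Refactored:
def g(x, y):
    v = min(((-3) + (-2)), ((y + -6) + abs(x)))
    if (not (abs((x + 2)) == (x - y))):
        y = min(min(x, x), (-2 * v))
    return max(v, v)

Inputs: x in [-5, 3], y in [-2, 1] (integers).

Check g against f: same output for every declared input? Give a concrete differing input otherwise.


Comparing the listings, the differences include: comparison usage differs; also boolean connective usage differs.
As a probe, take x=-5, y=1: f runs v=-5, then (abs((x + 2)) != (x - y)) is true, then y=-5, then returns -5; g runs v=-5, then (not (abs((x + 2)) == (x - y))) is true, then y=-5, then returns -5; both end at -5.
Checked all 36 inputs in the declared domain: the outputs agree on every one.
verdict: equivalent


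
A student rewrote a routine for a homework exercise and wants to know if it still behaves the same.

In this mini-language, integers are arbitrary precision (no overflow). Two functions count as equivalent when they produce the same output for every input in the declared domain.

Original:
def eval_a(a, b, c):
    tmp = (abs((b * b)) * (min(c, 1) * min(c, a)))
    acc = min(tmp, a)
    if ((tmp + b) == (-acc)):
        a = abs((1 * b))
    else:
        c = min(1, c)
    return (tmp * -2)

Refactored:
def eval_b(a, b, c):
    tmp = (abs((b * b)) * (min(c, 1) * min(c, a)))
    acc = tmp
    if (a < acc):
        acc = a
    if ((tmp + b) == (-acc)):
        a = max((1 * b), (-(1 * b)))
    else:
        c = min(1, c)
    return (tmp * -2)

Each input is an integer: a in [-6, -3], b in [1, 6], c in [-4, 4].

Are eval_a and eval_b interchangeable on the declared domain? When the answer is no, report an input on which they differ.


Behavior is preserved: although arithmetic usage differs; statement counts differ; branching structure differs; min/max/abs usage differs; constant usage differs; comparison usage differs, the outputs never diverge.
As a probe, take a=-6, b=1, c=-2: eval_a runs tmp becomes 12; next acc becomes -6; next ((tmp + b) == (-acc)) evaluates to false; next c becomes -2; next final value -24; eval_b runs tmp becomes 12; next acc becomes 12; next (a < acc) evaluates to true; next acc becomes -6; next ((tmp + b) == (-acc)) evaluates to false; next c becomes -2; next final value -24; both end at -24.
Sweeping the whole domain (216 inputs) finds no disagreement.
verdict: equivalent


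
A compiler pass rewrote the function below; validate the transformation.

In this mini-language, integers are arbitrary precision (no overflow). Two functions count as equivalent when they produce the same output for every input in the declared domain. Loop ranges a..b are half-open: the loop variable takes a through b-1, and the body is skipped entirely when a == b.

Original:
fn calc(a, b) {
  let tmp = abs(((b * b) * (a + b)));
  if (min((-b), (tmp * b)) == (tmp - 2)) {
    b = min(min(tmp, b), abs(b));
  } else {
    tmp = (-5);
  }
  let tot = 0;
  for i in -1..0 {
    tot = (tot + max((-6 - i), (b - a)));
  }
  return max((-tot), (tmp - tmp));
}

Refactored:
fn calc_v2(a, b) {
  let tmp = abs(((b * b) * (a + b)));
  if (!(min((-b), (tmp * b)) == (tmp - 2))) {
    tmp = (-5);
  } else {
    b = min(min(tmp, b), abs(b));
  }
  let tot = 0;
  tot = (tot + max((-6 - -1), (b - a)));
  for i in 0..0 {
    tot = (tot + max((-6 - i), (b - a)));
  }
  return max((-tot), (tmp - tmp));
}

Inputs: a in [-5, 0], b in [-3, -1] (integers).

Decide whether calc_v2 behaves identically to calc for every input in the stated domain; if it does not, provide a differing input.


Equivalent — the differences include min/max/abs usage differs; also boolean connective usage differs; also arithmetic usage differs; also loop structure differs; also constant usage differs; also statement counts differ, yet no declared input distinguishes the two.
Spot check at a=0, b=-2 — calc: tmp becomes 8; next (min((-b), (tmp * b)) == (tmp - 2)) evaluates to false; next tmp becomes -5; next tot becomes 0; next at i=-1:; next tot becomes -2; next final value 2. calc_v2: tmp becomes 8; next (!(min((-b), (tmp * b)) == (tmp - 2))) evaluates to true; next tmp becomes -5; next tot becomes 0; next tot becomes -2; next i never enters its loop body; next final value 2. Both give 2.
An exhaustive pass over the 18 declared inputs shows identical outputs.
verdict: equivalent


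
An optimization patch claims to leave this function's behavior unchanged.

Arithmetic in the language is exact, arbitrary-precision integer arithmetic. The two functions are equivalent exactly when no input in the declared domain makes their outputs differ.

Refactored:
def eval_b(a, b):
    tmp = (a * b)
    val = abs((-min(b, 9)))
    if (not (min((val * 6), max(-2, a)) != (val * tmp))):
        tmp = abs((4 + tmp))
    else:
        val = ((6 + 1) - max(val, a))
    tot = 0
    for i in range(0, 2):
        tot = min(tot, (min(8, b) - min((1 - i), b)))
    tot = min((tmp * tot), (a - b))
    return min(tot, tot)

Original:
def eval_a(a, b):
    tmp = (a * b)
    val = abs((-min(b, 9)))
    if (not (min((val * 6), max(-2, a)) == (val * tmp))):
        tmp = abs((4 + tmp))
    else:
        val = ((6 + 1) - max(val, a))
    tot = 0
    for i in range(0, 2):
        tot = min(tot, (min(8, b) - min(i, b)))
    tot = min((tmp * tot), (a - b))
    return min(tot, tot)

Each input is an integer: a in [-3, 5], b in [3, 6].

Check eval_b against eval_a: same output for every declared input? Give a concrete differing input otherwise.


The suspicious edit (`(min((val * 6), max(-2, a)) == (val * tmp))` became `(min((val * 6), max(-2, a)) != (val * tmp))`) never changes the result for any input inside the declared domain.
Spot check at a=2, b=4 — eval_a: tmp=8, then val=4, then (not (min((val * 6), max(-2, a)) == (val * tmp))) is true, then tmp=12, then tot=0, then (i=0), then tot=0, then (i=1), then tot=0, then tot=-2, then returns -2. eval_b: tmp=8, then val=4, then (not (min((val * 6), max(-2, a)) != (val * tmp))) is false, then val=3, then tot=0, then (i=0), then tot=0, then (i=1), then tot=0, then tot=-2, then returns -2. Both give -2.
Checked all 36 inputs in the declared domain: the outputs agree on every one.
verdict: equivalent


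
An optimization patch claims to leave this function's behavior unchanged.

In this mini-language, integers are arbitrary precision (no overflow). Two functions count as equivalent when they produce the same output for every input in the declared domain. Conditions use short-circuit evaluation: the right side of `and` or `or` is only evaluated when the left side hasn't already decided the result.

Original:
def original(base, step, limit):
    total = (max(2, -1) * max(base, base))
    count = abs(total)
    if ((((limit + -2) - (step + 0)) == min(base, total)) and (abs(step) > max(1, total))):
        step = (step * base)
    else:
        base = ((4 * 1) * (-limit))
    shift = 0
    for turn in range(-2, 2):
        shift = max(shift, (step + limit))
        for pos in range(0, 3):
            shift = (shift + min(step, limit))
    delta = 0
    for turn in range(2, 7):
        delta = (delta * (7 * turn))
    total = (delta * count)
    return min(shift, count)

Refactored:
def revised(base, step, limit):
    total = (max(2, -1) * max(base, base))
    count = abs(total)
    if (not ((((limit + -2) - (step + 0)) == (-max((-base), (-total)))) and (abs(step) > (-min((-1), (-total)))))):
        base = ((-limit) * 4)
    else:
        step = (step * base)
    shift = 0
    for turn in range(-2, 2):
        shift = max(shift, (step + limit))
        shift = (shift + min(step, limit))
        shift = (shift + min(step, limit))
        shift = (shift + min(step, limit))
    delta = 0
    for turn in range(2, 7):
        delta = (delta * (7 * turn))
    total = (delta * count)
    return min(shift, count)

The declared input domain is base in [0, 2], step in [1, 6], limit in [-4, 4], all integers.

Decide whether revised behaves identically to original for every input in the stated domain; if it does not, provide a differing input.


Differences: boolean connective usage differs; also statement counts differ; also local variable names differ; also arithmetic usage differs; also constant usage differs; also min/max/abs usage differs; also loop structure differs — yet all 162 inputs agree.
verdict: equivalent


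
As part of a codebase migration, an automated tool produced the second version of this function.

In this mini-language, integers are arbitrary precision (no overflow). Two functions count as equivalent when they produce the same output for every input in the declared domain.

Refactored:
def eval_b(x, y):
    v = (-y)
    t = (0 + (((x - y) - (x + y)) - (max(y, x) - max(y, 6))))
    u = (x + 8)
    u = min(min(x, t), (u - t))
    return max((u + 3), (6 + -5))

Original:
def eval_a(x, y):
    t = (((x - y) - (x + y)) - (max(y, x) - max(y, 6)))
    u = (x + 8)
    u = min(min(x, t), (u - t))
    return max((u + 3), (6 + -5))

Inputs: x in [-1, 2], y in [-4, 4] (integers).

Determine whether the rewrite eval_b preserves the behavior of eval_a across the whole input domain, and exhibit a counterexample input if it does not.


Differences: statement counts differ, and constant usage differs, and arithmetic usage differs, and local variable names differ — yet all 36 inputs agree.
verdict: equivalent


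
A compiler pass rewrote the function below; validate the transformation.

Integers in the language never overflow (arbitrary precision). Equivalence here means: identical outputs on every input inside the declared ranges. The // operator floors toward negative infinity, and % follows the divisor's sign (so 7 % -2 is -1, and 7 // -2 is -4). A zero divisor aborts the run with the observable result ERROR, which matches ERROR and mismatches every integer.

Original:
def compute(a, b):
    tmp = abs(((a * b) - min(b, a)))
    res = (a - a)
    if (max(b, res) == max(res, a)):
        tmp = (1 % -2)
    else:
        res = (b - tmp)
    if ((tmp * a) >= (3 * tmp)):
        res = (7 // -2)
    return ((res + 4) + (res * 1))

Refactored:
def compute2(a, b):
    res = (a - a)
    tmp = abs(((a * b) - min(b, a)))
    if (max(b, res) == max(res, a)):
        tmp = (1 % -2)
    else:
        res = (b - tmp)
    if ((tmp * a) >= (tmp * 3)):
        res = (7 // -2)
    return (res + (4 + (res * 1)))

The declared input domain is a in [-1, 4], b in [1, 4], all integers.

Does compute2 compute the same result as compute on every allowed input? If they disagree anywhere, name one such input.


Equivalent — the differences include same computation, different form, yet no declared input distinguishes the two.
Tracing a=3, b=2: compute: tmp := 4 | res := 0 | (max(b, res) == max(res, a)): false | res := -2 | ((tmp * a) >= (3 * tmp)): true | res := -4 | result -4 | compute2: res := 0 | tmp := 4 | (max(b, res) == max(res, a)): false | res := -2 | ((tmp * a) >= (tmp * 3)): true | res := -4 | result -4 — matching result -4.
Across all 24 domain points the two functions coincide.
verdict: equivalent


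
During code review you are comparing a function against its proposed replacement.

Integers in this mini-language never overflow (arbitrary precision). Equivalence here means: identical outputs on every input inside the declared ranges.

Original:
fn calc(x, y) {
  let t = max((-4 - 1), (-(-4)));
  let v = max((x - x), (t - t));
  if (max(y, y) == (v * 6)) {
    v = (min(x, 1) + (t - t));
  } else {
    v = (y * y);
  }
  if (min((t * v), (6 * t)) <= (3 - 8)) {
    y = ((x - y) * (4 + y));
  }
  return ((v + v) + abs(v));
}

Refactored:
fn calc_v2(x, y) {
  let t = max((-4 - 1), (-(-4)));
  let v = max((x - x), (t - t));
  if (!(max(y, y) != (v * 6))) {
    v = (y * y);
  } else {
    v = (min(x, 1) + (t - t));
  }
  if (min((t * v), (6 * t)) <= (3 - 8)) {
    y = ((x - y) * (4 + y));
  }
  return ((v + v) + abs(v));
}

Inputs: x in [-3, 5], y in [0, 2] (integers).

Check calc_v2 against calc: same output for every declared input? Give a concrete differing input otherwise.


Try x=-3, y=0.
calc: t := 4 | v := 0 | (max(y, y) == (v * 6)): true | v := -3 | (min((t * v), (6 * t)) <= (3 - 8)): true | y := -12 | result -3
calc_v2: t := 4 | v := 0 | (!(max(y, y) != (v * 6))): true | v := 0 | (min((t * v), (6 * t)) <= (3 - 8)): false | result 0
-3 against 0: the behavior changed.
verdict: not equivalent; witness: x=-3, y=0


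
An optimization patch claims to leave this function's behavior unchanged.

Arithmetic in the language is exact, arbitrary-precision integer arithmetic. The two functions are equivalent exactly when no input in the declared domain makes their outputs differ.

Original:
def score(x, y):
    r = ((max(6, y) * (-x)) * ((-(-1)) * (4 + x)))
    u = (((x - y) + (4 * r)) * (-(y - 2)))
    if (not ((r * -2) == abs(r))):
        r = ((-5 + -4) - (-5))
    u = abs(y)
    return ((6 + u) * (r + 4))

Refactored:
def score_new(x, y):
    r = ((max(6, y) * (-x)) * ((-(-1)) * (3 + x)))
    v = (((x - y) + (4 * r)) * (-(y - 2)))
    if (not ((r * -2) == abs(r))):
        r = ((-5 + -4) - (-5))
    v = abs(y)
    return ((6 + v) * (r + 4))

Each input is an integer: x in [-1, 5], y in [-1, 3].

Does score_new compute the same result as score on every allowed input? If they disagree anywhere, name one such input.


Although `4` became `3`, no input in the stated domain can expose it; all 35 inputs agree.
verdict: equivalent


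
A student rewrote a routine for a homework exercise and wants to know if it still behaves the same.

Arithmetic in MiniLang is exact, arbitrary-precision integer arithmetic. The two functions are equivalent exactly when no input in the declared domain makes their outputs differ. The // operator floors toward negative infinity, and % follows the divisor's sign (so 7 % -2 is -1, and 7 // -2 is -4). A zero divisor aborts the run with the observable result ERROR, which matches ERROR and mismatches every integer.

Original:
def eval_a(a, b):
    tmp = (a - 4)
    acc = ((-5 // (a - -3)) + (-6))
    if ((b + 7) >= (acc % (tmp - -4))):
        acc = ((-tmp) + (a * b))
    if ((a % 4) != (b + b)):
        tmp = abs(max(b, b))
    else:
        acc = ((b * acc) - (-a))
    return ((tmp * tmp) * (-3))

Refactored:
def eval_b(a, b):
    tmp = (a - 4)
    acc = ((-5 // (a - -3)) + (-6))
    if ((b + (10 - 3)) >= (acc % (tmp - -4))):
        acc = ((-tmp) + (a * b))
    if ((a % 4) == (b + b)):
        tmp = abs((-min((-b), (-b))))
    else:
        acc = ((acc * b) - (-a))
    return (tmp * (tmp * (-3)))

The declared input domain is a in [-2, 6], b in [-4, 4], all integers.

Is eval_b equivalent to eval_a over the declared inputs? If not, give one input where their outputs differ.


Not equivalent: a=-2, b=-4 separates them (-48 vs -108).
eval_a: tmp = -6; acc = -11; ((b + 7) >= (acc % (tmp - -4))) -> true; acc = 14; ((a % 4) != (b + b)) -> true; tmp = 4; return -48
eval_b: tmp = -6; acc = -11; ((b + (10 - 3)) >= (acc % (tmp - -4))) -> true; acc = 14; ((a % 4) == (b + b)) -> false; acc = -58; return -108
verdict: not equivalent; witness: a=-2, b=-4


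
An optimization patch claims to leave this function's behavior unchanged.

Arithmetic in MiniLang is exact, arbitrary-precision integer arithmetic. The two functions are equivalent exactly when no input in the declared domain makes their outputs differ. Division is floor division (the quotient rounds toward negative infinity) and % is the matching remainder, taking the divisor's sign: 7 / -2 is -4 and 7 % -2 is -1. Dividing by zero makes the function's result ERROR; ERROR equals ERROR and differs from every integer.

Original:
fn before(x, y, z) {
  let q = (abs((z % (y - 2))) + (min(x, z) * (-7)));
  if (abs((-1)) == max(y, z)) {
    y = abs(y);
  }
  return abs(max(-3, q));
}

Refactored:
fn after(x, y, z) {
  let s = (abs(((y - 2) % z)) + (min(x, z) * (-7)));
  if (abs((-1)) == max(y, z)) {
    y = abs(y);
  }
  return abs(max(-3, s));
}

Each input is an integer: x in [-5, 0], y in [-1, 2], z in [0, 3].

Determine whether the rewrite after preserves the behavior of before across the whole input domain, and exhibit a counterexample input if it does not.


There is a counterexample at x=-5, y=-1, z=0: 35 on one side, ERROR on the other.
before: q=35, then (abs((-1)) == max(y, z)) is false, then returns 35
after: a zero divisor aborts: ERROR
verdict: not equivalent; witness: x=-5, y=-1, z=0


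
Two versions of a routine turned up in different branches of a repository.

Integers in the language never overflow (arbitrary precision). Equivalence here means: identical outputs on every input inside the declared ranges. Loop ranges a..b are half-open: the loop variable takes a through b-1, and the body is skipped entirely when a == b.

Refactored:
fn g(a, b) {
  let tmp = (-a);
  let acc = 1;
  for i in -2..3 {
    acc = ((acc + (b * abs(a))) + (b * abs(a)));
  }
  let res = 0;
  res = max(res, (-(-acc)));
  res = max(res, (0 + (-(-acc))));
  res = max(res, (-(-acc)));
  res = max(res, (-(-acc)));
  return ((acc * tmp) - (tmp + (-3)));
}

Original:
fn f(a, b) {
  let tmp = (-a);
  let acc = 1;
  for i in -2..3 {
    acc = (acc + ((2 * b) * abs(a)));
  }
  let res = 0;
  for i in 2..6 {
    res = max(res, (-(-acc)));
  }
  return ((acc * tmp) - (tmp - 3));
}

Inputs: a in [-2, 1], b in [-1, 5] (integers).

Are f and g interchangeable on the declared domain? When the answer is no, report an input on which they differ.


This is a faithful refactor — loop structure differs; arithmetic usage differs; min/max/abs usage differs; constant usage differs; statement counts differ, but the computed results match everywhere.
As a probe, take a=1, b=4: f runs tmp = -1; acc = 1; [i=-2]; acc = 9; [i=-1]; acc = 17; [i=0]; acc = 25; [i=1]; acc = 33; [i=2]; acc = 41; res = 0; [i=2]; res = 41; [i=3]; res = 41; [i=4]; res = 41; [i=5]; res = 41; return -37; g runs tmp = -1; acc = 1; [i=-2]; acc = 9; [i=-1]; acc = 17; [i=0]; acc = 25; [i=1]; acc = 33; [i=2]; acc = 41; res = 0; res = 41; res = 41; res = 41; res = 41; return -37; both end at -37.
Across all 28 domain points the two functions coincide.
verdict: equivalent


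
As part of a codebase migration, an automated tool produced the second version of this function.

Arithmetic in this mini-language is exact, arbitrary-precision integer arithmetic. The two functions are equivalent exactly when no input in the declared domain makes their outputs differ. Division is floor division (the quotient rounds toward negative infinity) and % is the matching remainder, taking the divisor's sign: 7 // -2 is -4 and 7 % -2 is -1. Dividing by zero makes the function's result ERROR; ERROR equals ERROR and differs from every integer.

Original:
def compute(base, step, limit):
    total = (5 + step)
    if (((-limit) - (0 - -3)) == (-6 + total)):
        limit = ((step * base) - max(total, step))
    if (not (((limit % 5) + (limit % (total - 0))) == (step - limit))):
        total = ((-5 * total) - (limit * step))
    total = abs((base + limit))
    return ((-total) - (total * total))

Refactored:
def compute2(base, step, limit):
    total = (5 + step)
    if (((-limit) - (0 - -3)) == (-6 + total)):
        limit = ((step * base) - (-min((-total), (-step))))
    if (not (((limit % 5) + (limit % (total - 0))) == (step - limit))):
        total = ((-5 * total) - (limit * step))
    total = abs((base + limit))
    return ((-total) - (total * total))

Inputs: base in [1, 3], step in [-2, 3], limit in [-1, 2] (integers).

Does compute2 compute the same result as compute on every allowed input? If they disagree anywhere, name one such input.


Reading the diff, among the changes: min/max/abs usage differs.
Tracing base=3, step=0, limit=2: compute: total := 5 | (((-limit) - (0 - -3)) == (-6 + total)): false | (not (((limit % 5) + (limit % (total - 0))) == (step - limit))): true | total := -25 | total := 5 | result -30 | compute2: total := 5 | (((-limit) - (0 - -3)) == (-6 + total)): false | (not (((limit % 5) + (limit % (total - 0))) == (step - limit))): true | total := -25 | total := 5 | result -30 — matching result -30.
Every one of the 72 inputs gives matching results.
verdict: equivalent
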